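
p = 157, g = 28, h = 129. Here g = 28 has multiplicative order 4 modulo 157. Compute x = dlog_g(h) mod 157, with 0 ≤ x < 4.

Successive powers of 28 modulo 157:
  28^0=1  28^1=28  28^2=156  28^3=129
So 28^3 ≡ 129 (mod 157), giving x = 3.

3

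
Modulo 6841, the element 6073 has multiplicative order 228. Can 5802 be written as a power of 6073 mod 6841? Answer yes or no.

5802 ∈ ⟨6073⟩ iff 5802^228 ≡ 1 (mod 6841), since |⟨6073⟩| = 228.
5802^228 mod 6841 = 1.
Since 1 = 1, 5802 lies in the subgroup.

yes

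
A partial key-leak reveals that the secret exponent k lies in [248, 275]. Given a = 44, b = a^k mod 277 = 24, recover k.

257

Compute 44^248 mod 277 = 194, then multiply by 44 repeatedly:
  44^248=194  44^249=226  44^250=249  44^251=153  44^252=84
  44^253=95  44^254=25  44^255=269  44^256=202  44^257=24
Found 24 at exponent 257.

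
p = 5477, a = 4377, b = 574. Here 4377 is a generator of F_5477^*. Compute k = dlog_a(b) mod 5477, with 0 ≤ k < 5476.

3809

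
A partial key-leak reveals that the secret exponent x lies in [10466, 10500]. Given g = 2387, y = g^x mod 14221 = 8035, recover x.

10479

Compute 2387^10466 mod 14221 = 13994, then multiply by 2387 repeatedly:
  2387^10466=13994  2387^10467=12770  2387^10468=6387  2387^10469=857  2387^10470=12056
  2387^10471=8589  2387^10472=9482  2387^10473=7923  2387^10474=12492  2387^10475=11188
  2387^10476=12939  2387^10477=11602  2387^10478=5687  2387^10479=8035
Found 8035 at exponent 10479.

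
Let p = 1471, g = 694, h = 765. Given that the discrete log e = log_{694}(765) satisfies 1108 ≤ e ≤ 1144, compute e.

1120

Compute 694^1108 mod 1471 = 1248, then multiply by 694 repeatedly:
  694^1108=1248  694^1109=1164  694^1110=237  694^1111=1197  694^1112=1074
  694^1113=1030  694^1114=1385  694^1115=627  694^1116=1193  694^1117=1240
  694^1118=25  694^1119=1169  694^1120=765
Found 765 at exponent 1120.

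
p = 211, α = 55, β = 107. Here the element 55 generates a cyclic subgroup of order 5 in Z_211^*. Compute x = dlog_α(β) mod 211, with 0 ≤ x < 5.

3

Successive powers of 55 modulo 211:
  55^0=1  55^1=55  55^2=71  55^3=107
So 55^3 ≡ 107 (mod 211), giving x = 3.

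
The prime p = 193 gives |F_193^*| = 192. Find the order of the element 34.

The order of 34 must divide p − 1 = 192 = 2^6 · 3.
Divisors: 1, 2, 3, 4, 6, 8, 12, 16, 24, 32, 48, 64, 96, 192.
Check each in increasing order: 34^1 ≡ 34;  34^2 ≡ 191;  34^3 ≡ 125;  34^4 ≡ 4;  34^6 ≡ 185;  34^8 ≡ 16;  34^12 ≡ 64;  34^16 ≡ 63;  34^24 ≡ 43;  34^32 ≡ 109;  34^48 ≡ 112;  34^64 ≡ 108;  34^96 ≡ 192;  34^192 ≡ 1.
Smallest exponent giving 1 is 192.

192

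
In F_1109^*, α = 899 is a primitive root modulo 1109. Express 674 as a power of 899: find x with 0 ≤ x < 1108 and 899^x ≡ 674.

Baby-step giant-step with m = ceil(sqrt(1108)) = 34.
Baby table (899^j mod 1109 for j=0..33):
  0:1  1:899  2:849  3:259  4:1060  5:309  6:541  7:617
  8:183  9:385  10:107  11:819  12:1014  13:1097  14:302  15:902
  16:219  17:588  18:728  19:162  20:359  21:22  22:925  23:934
  24:153  25:31  26:144  27:812  28:266  29:699  30:707  31:136
  32:274  33:128
Giant step factor: 899^(-34) ≡ 21 (mod 1109).
Scan 674·21^i mod 1109 for i = 0, 1, …:
  i=0: 674   i=1: 846   i=2: 22
Match at i=2, j=21: x = 2·34 + 21 = 89.

89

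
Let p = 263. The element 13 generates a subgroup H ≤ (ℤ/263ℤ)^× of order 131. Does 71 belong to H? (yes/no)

no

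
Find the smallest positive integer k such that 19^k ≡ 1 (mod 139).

The order of 19 must divide p − 1 = 138 = 2 · 3 · 23.
Divisors: 1, 2, 3, 6, 23, 46, 69, 138.
Check each in increasing order: 19^1 ≡ 19;  19^2 ≡ 83;  19^3 ≡ 48;  19^6 ≡ 80;  19^23 ≡ 97;  19^46 ≡ 96;  19^69 ≡ 138;  19^138 ≡ 1.
Smallest exponent giving 1 is 138.

138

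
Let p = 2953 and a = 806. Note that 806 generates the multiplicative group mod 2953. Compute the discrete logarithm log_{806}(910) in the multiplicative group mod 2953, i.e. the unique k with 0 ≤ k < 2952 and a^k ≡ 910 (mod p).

2819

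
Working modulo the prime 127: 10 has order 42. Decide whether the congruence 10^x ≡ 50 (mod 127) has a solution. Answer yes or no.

yes

50 ∈ ⟨10⟩ iff 50^42 ≡ 1 (mod 127), since |⟨10⟩| = 42.
50^42 mod 127 = 1.
Since 1 = 1, 50 lies in the subgroup.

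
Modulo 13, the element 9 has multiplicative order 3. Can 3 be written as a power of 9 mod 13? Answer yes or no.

yes

⟨9⟩ has order 3; its elements mod 13 are {1, 3, 9}.
3 is in this set.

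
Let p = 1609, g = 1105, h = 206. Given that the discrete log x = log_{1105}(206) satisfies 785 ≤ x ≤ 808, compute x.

806

Compute 1105^785 mod 1609 = 680, then multiply by 1105 repeatedly:
  1105^785=680  1105^786=1606  1105^787=1512  1105^788=618  1105^789=674
  1105^790=1412  1105^791=1139  1105^792=357  1105^793=280  1105^794=472
  1105^795=244  1105^796=917  1105^797=1224  1105^798=960  1105^799=469
  1105^800=147  1105^801=1535  1105^802=289  1105^803=763  1105^804=1608
  1105^805=504  1105^806=206
Found 206 at exponent 806.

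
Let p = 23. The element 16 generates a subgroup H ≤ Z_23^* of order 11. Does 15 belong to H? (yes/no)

⟨16⟩ has order 11; its elements mod 23 are {1, 2, 3, 4, 6, 8, 9, 12, 13, 16, 18}.
15 is not in this set.

no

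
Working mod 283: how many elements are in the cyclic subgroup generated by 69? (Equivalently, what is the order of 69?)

The order of 69 must divide p − 1 = 282 = 2 · 3 · 47.
Divisors: 1, 2, 3, 6, 47, 94, 141, 282.
Check each in increasing order: 69^1 ≡ 69;  69^2 ≡ 233;  69^3 ≡ 229;  69^6 ≡ 86;  69^47 ≡ 45;  69^94 ≡ 44;  69^141 ≡ 282;  69^282 ≡ 1.
Smallest exponent giving 1 is 282.

282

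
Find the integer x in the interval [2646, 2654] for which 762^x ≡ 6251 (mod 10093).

2654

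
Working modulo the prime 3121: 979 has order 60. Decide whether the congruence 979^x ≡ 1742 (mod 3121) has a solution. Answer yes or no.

1742 ∈ ⟨979⟩ iff 1742^60 ≡ 1 (mod 3121), since |⟨979⟩| = 60.
1742^60 mod 3121 = 1.
Since 1 = 1, 1742 lies in the subgroup.

yes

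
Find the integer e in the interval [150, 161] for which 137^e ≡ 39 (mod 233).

155

Compute 137^150 mod 233 = 124, then multiply by 137 repeatedly:
  137^150=124  137^151=212  137^152=152  137^153=87  137^154=36
  137^155=39
Found 39 at exponent 155.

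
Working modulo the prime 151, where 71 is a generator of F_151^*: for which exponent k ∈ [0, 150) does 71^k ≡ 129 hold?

67

Baby-step giant-step with m = ceil(sqrt(150)) = 13.
Baby table (71^j mod 151 for j=0..12):
  0:1  1:71  2:58  3:41  4:42  5:113  6:20  7:61
  8:103  9:65  10:85  11:146  12:98
Giant step factor: 71^(-13) ≡ 63 (mod 151).
Scan 129·63^i mod 151 for i = 0, 1, …:
  i=0: 129   i=1: 124   i=2: 111   i=3: 47
  i=4: 92   i=5: 58
Match at i=5, j=2: k = 5·13 + 2 = 67.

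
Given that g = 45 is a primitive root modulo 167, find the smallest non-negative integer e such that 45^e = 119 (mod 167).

159

Baby-step giant-step with m = ceil(sqrt(166)) = 13.
Baby table (45^j mod 167 for j=0..12):
  0:1  1:45  2:21  3:110  4:107  5:139  6:76  7:80
  8:93  9:10  10:116  11:43  12:98
Giant step factor: 45^(-13) ≡ 140 (mod 167).
Scan 119·140^i mod 167 for i = 0, 1, …:
  i=0: 119   i=1: 127   i=2: 78   i=3: 65
  i=4: 82   i=5: 124   i=6: 159   i=7: 49
  i=8: 13   i=9: 150   i=10: 125   i=11: 132
  i=12: 110
Match at i=12, j=3: e = 12·13 + 3 = 159.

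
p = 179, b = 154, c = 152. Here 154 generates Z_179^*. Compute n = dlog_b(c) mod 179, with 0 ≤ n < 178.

Baby-step giant-step with m = ceil(sqrt(178)) = 14.
Baby table (154^j mod 179 for j=0..13):
  0:1  1:154  2:88  3:127  4:47  5:78  6:19  7:62
  8:61  9:86  10:177  11:50  12:3  13:104
Giant step factor: 154^(-14) ≡ 139 (mod 179).
Scan 152·139^i mod 179 for i = 0, 1, …:
  i=0: 152   i=1: 6   i=2: 118   i=3: 113
  i=4: 134   i=5: 10   i=6: 137   i=7: 69
  i=8: 104
Match at i=8, j=13: n = 8·14 + 13 = 125.

125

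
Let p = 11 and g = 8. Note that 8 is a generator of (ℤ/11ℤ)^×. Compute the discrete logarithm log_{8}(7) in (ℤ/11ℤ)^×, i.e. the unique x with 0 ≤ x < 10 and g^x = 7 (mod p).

Successive powers of 8 modulo 11:
  8^0=1  8^1=8  8^2=9  8^3=6  8^4=4  8^5=10
  8^6=3  8^7=2  8^8=5  8^9=7
So 8^9 ≡ 7 (mod 11), giving x = 9.

9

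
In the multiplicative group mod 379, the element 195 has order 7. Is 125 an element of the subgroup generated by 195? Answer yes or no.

⟨195⟩ has order 7; its elements mod 379 are {1, 86, 94, 119, 125, 138, 195}.
125 is in this set.

yes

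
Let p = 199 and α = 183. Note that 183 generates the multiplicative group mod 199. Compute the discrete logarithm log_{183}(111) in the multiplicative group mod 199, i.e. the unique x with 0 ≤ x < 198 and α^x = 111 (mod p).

Baby-step giant-step with m = ceil(sqrt(198)) = 15.
Baby table (183^j mod 199 for j=0..14):
  0:1  1:183  2:57  3:83  4:65  5:154  6:123  7:22
  8:46  9:60  10:35  11:37  12:5  13:119  14:86
Giant step factor: 183^(-15) ≡ 82 (mod 199).
Scan 111·82^i mod 199 for i = 0, 1, …:
  i=0: 111   i=1: 147   i=2: 114   i=3: 194
  i=4: 187   i=5: 11   i=6: 106   i=7: 135
  i=8: 125   i=9: 101   i=10: 123
Match at i=10, j=6: x = 10·15 + 6 = 156.

156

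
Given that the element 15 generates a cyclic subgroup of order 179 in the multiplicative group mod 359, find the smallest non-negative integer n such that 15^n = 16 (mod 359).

Baby-step giant-step with m = ceil(sqrt(179)) = 14.
Baby table (15^j mod 359 for j=0..13):
  0:1  1:15  2:225  3:144  4:6  5:90  6:273  7:146
  8:36  9:181  10:202  11:158  12:216  13:9
Giant step factor: 15^(-14) ≡ 242 (mod 359).
Scan 16·242^i mod 359 for i = 0, 1, …:
  i=0: 16   i=1: 282   i=2: 34   i=3: 330
  i=4: 162   i=5: 73   i=6: 75   i=7: 200
  i=8: 294   i=9: 66   i=10: 176   i=11: 230
  i=12: 15
Match at i=12, j=1: n = 12·14 + 1 = 169.

169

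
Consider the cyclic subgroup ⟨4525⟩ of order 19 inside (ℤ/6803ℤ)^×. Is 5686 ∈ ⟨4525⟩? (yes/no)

no

⟨4525⟩ has order 19; its elements mod 6803 are {1, 637, 1011, 1155, 1372, 1671, 2237, 3011, 3142, 3159, 3180, 3964, 4392, 4525, 4756, 5169, 5398, 6083, 6364}.
5686 is not in this set.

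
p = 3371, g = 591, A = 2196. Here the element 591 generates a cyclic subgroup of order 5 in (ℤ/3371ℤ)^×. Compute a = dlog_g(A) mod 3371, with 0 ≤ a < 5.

Successive powers of 591 modulo 3371:
  591^0=1  591^1=591  591^2=2068  591^3=1886  591^4=2196
So 591^4 ≡ 2196 (mod 3371), giving a = 4.

4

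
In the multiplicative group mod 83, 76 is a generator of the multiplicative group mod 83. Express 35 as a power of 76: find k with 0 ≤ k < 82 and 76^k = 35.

Baby-step giant-step with m = ceil(sqrt(82)) = 10.
Baby table (76^j mod 83 for j=0..9):
  0:1  1:76  2:49  3:72  4:77  5:42  6:38  7:66
  8:36  9:80
Giant step factor: 76^(-10) ≡ 4 (mod 83).
Scan 35·4^i mod 83 for i = 0, 1, …:
  i=0: 35   i=1: 57   i=2: 62   i=3: 82
  i=4: 79   i=5: 67   i=6: 19   i=7: 76
Match at i=7, j=1: k = 7·10 + 1 = 71.

71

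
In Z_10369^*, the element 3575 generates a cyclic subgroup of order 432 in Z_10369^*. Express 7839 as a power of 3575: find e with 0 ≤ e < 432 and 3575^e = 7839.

161

Baby-step giant-step with m = ceil(sqrt(432)) = 21.
Baby table (3575^j mod 10369 for j=0..20):
  0:1  1:3575  2:6017  3:5469  4:6110  5:6136  6:5765  7:6672
  8:3700  9:7025  10:657  11:5381  12:2580  13:5459  14:1467  15:8180
  16:2920  17:7786  18:4554  19:1220  20:6520
Giant step factor: 3575^(-21) ≡ 7797 (mod 10369).
Scan 7839·7797^i mod 10369 for i = 0, 1, …:
  i=0: 7839   i=1: 5797   i=2: 738   i=3: 9760
  i=4: 629   i=5: 10145   i=6: 5833   i=7: 1467
Match at i=7, j=14: e = 7·21 + 14 = 161.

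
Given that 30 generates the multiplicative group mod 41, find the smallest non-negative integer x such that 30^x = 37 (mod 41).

Successive powers of 30 modulo 41:
  30^0=1  30^1=30  30^2=39  30^3=22  30^4=4  30^5=38
  30^6=33  30^7=6  30^8=16  30^9=29  30^10=9  30^11=24
  30^12=23  30^13=34  30^14=36  30^15=14  30^16=10  30^17=13
  30^18=21  30^19=15  30^20=40  30^21=11  30^22=2  30^23=19
  30^24=37
So 30^24 ≡ 37 (mod 41), giving x = 24.

24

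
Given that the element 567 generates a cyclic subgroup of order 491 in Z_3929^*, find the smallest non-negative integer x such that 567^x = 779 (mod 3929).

61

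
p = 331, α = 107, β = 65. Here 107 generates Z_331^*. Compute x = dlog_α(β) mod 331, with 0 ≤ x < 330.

Baby-step giant-step with m = ceil(sqrt(330)) = 19.
Baby table (107^j mod 331 for j=0..18):
  0:1  1:107  2:195  3:12  4:291  5:23  6:144  7:182
  8:276  9:73  10:198  11:2  12:214  13:59  14:24  15:251
  16:46  17:288  18:33
Giant step factor: 107^(-19) ≡ 3 (mod 331).
Scan 65·3^i mod 331 for i = 0, 1, …:
  i=0: 65   i=1: 195
Match at i=1, j=2: x = 1·19 + 2 = 21.

21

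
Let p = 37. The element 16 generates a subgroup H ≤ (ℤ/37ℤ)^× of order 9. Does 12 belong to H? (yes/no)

⟨16⟩ has order 9; its elements mod 37 are {1, 7, 9, 10, 12, 16, 26, 33, 34}.
12 is in this set.

yes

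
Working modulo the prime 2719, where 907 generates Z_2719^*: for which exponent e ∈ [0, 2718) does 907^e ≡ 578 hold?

2418

Baby-step giant-step with m = ceil(sqrt(2718)) = 53.
Baby table (907^j mod 2719 for j=0..52):
  0:1  1:907  2:1511  3:101  4:1880  5:347  6:2044  7:2269
  8:2419  9:2519  10:773  11:2328  12:1552  13:1941  14:1294  15:1769
  16:273  17:182  18:1934  19:383  20:2068  21:2285  22:617  23:2224
  24:2389  25:2499  26:1666  27:2017  28:2251  29:2407  30:2511  31:1674
  32:1116  33:744  34:496  35:1237  36:1731  37:1154  38:2582  39:815
  40:2356  41:2477  42:745  43:1403  44:29  45:1832  46:315  47:210
  48:140  49:1906  50:2177  51:545  52:2176
Giant step factor: 907^(-53) ≡ 2381 (mod 2719).
Scan 578·2381^i mod 2719 for i = 0, 1, …:
  i=0: 578   i=1: 404   i=2: 2117   i=3: 2270
  i=4: 2217   i=5: 1098   i=6: 1379   i=7: 1566
  i=8: 897   i=9: 1342     …   i=44: 2572
  i=45: 744
Match at i=45, j=33: e = 45·53 + 33 = 2418.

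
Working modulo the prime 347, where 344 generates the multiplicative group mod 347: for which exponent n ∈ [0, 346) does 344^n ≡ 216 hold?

77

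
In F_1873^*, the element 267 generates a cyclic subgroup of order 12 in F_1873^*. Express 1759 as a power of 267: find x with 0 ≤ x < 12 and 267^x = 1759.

Successive powers of 267 modulo 1873:
  267^0=1  267^1=267  267^2=115  267^3=737  267^4=114  267^5=470
  267^6=1872  267^7=1606  267^8=1758  267^9=1136  267^10=1759
So 267^10 ≡ 1759 (mod 1873), giving x = 10.

10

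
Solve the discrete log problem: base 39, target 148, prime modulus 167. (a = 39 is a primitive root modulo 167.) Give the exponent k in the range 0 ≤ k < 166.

117

Baby-step giant-step with m = ceil(sqrt(166)) = 13.
Baby table (39^j mod 167 for j=0..12):
  0:1  1:39  2:18  3:34  4:157  5:111  6:154  7:161
  8:100  9:59  10:130  11:60  12:2
Giant step factor: 39^(-13) ≡ 15 (mod 167).
Scan 148·15^i mod 167 for i = 0, 1, …:
  i=0: 148   i=1: 49   i=2: 67   i=3: 3
  i=4: 45   i=5: 7   i=6: 105   i=7: 72
  i=8: 78   i=9: 1
Match at i=9, j=0: k = 9·13 + 0 = 117.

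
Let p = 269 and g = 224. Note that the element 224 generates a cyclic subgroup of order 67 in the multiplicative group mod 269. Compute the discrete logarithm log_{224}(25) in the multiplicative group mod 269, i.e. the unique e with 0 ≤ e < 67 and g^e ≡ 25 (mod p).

62

Baby-step giant-step with m = ceil(sqrt(67)) = 9.
Baby table (224^j mod 269 for j=0..8):
  0:1  1:224  2:142  3:66  4:258  5:226  6:52  7:81
  8:121
Giant step factor: 224^(-9) ≡ 120 (mod 269).
Scan 25·120^i mod 269 for i = 0, 1, …:
  i=0: 25   i=1: 41   i=2: 78   i=3: 214
  i=4: 125   i=5: 205   i=6: 121
Match at i=6, j=8: e = 6·9 + 8 = 62.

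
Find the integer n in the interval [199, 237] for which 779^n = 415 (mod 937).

224

Compute 779^199 mod 937 = 575, then multiply by 779 repeatedly:
  779^199=575  779^200=39  779^201=397  779^202=53  779^203=59
  779^204=48  779^205=849  779^206=786  779^207=433  779^208=924
  779^209=180  779^210=607  779^211=605  779^212=921  779^213=654
  779^214=675  779^215=168  779^216=629  779^217=877  779^218=110
  779^219=423  779^220=630  779^221=719  779^222=712  779^223=881
  779^224=415
Found 415 at exponent 224.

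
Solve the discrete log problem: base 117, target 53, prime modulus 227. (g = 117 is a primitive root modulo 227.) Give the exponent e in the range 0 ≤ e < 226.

72

Baby-step giant-step with m = ceil(sqrt(226)) = 16.
Baby table (117^j mod 227 for j=0..15):
  0:1  1:117  2:69  3:128  4:221  5:206  6:40  7:140
  8:36  9:126  10:214  11:68  12:11  13:152  14:78  15:46
Giant step factor: 117^(-16) ≡ 141 (mod 227).
Scan 53·141^i mod 227 for i = 0, 1, …:
  i=0: 53   i=1: 209   i=2: 186   i=3: 121
  i=4: 36
Match at i=4, j=8: e = 4·16 + 8 = 72.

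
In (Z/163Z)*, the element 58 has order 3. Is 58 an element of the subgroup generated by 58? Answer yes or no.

⟨58⟩ has order 3; its elements mod 163 are {1, 58, 104}.
58 is in this set.

yes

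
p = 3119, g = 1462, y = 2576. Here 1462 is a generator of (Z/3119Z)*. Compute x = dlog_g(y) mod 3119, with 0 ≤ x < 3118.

Baby-step giant-step with m = ceil(sqrt(3118)) = 56.
Baby table (1462^j mod 3119 for j=0..55):
  0:1  1:1462  2:929  3:1433  4:2197  5:2563  6:1187  7:1230
  8:1716  9:1116  10:355  11:1256  12:2300  13:318  14:185  15:2236
  16:320  17:3109  18:975  19:67  20:1265  21:2982  22:2441  23:606
  24:176  25:1554  26:1316  27:2688  28:3035  29:1952  30:3058  31:1269
  32:2592  33:3038  34:100  35:2726  36:2449  37:2945  38:1370  39:542
  40:178  41:1359  42:55  43:2435  44:1191  45:840  46:2313  47:610
  48:2905  49:2151  50:810  51:2119  52:811  53:462  54:1740  55:1895
Giant step factor: 1462^(-56) ≡ 2589 (mod 3119).
Scan 2576·2589^i mod 3119 for i = 0, 1, …:
  i=0: 2576   i=1: 842   i=2: 2876   i=3: 911
  i=4: 615   i=5: 1545   i=6: 1447   i=7: 364
  i=8: 458   i=9: 542
Match at i=9, j=39: x = 9·56 + 39 = 543.

543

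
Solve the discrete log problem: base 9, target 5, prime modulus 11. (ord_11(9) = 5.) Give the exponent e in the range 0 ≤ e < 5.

4

Successive powers of 9 modulo 11:
  9^0=1  9^1=9  9^2=4  9^3=3  9^4=5
So 9^4 ≡ 5 (mod 11), giving e = 4.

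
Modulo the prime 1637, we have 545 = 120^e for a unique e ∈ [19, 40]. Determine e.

30

Compute 120^19 mod 1637 = 655, then multiply by 120 repeatedly:
  120^19=655  120^20=24  120^21=1243  120^22=193  120^23=242
  120^24=1211  120^25=1264  120^26=1076  120^27=1434  120^28=195
  120^29=482  120^30=545
Found 545 at exponent 30.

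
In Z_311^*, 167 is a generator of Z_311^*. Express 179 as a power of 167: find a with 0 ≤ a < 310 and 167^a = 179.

Baby-step giant-step with m = ceil(sqrt(310)) = 18.
Baby table (167^j mod 311 for j=0..17):
  0:1  1:167  2:210  3:238  4:249  5:220  6:42  7:172
  8:112  9:44  10:195  11:221  12:209  13:71  14:39  15:293
  16:104  17:263
Giant step factor: 167^(-18) ≡ 40 (mod 311).
Scan 179·40^i mod 311 for i = 0, 1, …:
  i=0: 179   i=1: 7   i=2: 280   i=3: 4
  i=4: 160   i=5: 180   i=6: 47   i=7: 14
  i=8: 249
Match at i=8, j=4: a = 8·18 + 4 = 148.

148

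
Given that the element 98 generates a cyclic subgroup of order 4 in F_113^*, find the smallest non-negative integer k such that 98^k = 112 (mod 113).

Successive powers of 98 modulo 113:
  98^0=1  98^1=98  98^2=112
So 98^2 ≡ 112 (mod 113), giving k = 2.

2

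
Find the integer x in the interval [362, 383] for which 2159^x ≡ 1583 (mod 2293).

369

Compute 2159^362 mod 2293 = 1790, then multiply by 2159 repeatedly:
  2159^362=1790  2159^363=905  2159^364=259  2159^365=1982  2159^366=400
  2159^367=1432  2159^368=724  2159^369=1583
Found 1583 at exponent 369.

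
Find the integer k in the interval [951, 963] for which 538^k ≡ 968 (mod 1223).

962

Compute 538^951 mod 1223 = 811, then multiply by 538 repeatedly:
  538^951=811  538^952=930  538^953=133  538^954=620  538^955=904
  538^956=821  538^957=195  538^958=955  538^959=130  538^960=229
  538^961=902  538^962=968
Found 968 at exponent 962.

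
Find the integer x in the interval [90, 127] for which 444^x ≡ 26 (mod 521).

108

Compute 444^90 mod 521 = 74, then multiply by 444 repeatedly:
  444^90=74  444^91=33  444^92=64  444^93=282  444^94=168
  444^95=89  444^96=441  444^97=429  444^98=311  444^99=19
  444^100=100  444^101=115  444^102=2  444^103=367  444^104=396
  444^105=247  444^106=258  444^107=453  444^108=26
Found 26 at exponent 108.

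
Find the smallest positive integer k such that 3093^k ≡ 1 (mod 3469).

867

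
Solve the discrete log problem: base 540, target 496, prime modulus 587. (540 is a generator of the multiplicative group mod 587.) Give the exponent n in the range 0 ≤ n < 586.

Baby-step giant-step with m = ceil(sqrt(586)) = 25.
Baby table (540^j mod 587 for j=0..24):
  0:1  1:540  2:448  3:76  4:537  5:2  6:493  7:309
  8:152  9:487  10:4  11:399  12:31  13:304  14:387  15:8
  16:211  17:62  18:21  19:187  20:16  21:422  22:124  23:42
  24:374
Giant step factor: 540^(-25) ≡ 532 (mod 587).
Scan 496·532^i mod 587 for i = 0, 1, …:
  i=0: 496   i=1: 309
Match at i=1, j=7: n = 1·25 + 7 = 32.

32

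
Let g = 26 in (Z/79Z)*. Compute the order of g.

39

The order of 26 must divide p − 1 = 78 = 2 · 3 · 13.
Divisors: 1, 2, 3, 6, 13, 26, 39, 78.
Check each in increasing order: 26^1 ≡ 26;  26^2 ≡ 44;  26^3 ≡ 38;  26^6 ≡ 22;  26^13 ≡ 23;  26^26 ≡ 55;  26^39 ≡ 1.
Smallest exponent giving 1 is 39.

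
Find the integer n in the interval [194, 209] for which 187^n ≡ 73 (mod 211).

Compute 187^194 mod 211 = 105, then multiply by 187 repeatedly:
  187^194=105  187^195=12  187^196=134  187^197=160  187^198=169
  187^199=164  187^200=73
Found 73 at exponent 200.

200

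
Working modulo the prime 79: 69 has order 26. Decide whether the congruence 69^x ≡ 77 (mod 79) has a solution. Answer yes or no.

no

77 ∈ ⟨69⟩ iff 77^26 ≡ 1 (mod 79), since |⟨69⟩| = 26.
77^26 mod 79 = 23.
Since 23 ≠ 1, 77 does not lie in the subgroup.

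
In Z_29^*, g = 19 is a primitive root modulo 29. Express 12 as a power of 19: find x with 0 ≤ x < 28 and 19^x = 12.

Successive powers of 19 modulo 29:
  19^0=1  19^1=19  19^2=13  19^3=15  19^4=24  19^5=21
  19^6=22  19^7=12
So 19^7 ≡ 12 (mod 29), giving x = 7.

7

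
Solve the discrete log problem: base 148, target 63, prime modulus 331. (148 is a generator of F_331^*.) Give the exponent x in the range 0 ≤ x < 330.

173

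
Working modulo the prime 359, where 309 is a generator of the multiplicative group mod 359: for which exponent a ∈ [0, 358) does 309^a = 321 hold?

50

Baby-step giant-step with m = ceil(sqrt(358)) = 19.
Baby table (309^j mod 359 for j=0..18):
  0:1  1:309  2:346  3:291  4:169  5:166  6:316  7:355
  8:200  9:52  10:272  11:42  12:54  13:172  14:16  15:277
  16:151  17:348  18:191
Giant step factor: 309^(-19) ≡ 118 (mod 359).
Scan 321·118^i mod 359 for i = 0, 1, …:
  i=0: 321   i=1: 183   i=2: 54
Match at i=2, j=12: a = 2·19 + 12 = 50.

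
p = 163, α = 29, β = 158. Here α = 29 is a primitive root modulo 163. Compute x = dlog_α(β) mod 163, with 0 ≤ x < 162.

Baby-step giant-step with m = ceil(sqrt(162)) = 13.
Baby table (29^j mod 163 for j=0..12):
  0:1  1:29  2:26  3:102  4:24  5:44  6:135  7:3
  8:87  9:78  10:143  11:72  12:132
Giant step factor: 29^(-13) ≡ 130 (mod 163).
Scan 158·130^i mod 163 for i = 0, 1, …:
  i=0: 158   i=1: 2   i=2: 97   i=3: 59
  i=4: 9   i=5: 29
Match at i=5, j=1: x = 5·13 + 1 = 66.

66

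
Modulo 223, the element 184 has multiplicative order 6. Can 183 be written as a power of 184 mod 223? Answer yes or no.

⟨184⟩ has order 6; its elements mod 223 are {1, 39, 40, 183, 184, 222}.
183 is in this set.

yes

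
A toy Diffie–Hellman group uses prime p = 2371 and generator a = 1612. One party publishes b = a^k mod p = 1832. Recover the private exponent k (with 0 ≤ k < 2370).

783

Baby-step giant-step with m = ceil(sqrt(2370)) = 49.
Baby table (1612^j mod 2371 for j=0..48):
  0:1  1:1612  2:2299  3:115  4:442  5:1204  6:1370  7:1039
  8:942  9:1064  10:935  11:1635  12:1439  13:830  14:716  15:1886
  16:610  17:1726  18:1129  19:1391  20:1697  21:1801  22:1108  23:733
  24:838  25:1757  26:1310  27:1530  28:520  29:1277  30:496  31:525
  32:2224  33:136  34:1100  35:2063  36:1414  37:837  38:145  39:1382
  40:1415  41:78  42:73  43:1497  44:1857  45:1282  46:1443  47:165
  48:428
Giant step factor: 1612^(-49) ≡ 569 (mod 2371).
Scan 1832·569^i mod 2371 for i = 0, 1, …:
  i=0: 1832   i=1: 1539   i=2: 792   i=3: 158
  i=4: 2175   i=5: 2284   i=6: 288   i=7: 273
  i=8: 1222   i=9: 615     …   i=14: 1155
  i=15: 428
Match at i=15, j=48: k = 15·49 + 48 = 783.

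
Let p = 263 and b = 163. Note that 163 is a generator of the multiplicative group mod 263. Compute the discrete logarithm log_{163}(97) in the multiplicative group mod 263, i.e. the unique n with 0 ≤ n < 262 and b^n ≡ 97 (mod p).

201

Baby-step giant-step with m = ceil(sqrt(262)) = 17.
Baby table (163^j mod 263 for j=0..16):
  0:1  1:163  2:6  3:189  4:36  5:82  6:216  7:229
  8:244  9:59  10:149  11:91  12:105  13:20  14:104  15:120
  16:98
Giant step factor: 163^(-17) ≡ 202 (mod 263).
Scan 97·202^i mod 263 for i = 0, 1, …:
  i=0: 97   i=1: 132   i=2: 101   i=3: 151
  i=4: 257   i=5: 103   i=6: 29   i=7: 72
  i=8: 79   i=9: 178   i=10: 188   i=11: 104
Match at i=11, j=14: n = 11·17 + 14 = 201.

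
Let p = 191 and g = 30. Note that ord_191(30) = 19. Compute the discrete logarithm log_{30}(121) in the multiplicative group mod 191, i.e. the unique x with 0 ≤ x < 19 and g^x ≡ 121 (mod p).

18

Successive powers of 30 modulo 191:
  30^0=1  30^1=30  30^2=136  30^3=69  30^4=160  30^5=25
  30^6=177  30^7=153  30^8=6  30^9=180  30^10=52  30^11=32
  30^12=5  30^13=150  30^14=107  30^15=154  30^16=36  30^17=125
  30^18=121
So 30^18 ≡ 121 (mod 191), giving x = 18.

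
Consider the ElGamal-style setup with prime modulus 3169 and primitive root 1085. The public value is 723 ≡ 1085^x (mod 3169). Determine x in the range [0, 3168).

Baby-step giant-step with m = ceil(sqrt(3168)) = 57.
Baby table (1085^j mod 3169 for j=0..56):
  0:1  1:1085  2:1526  3:1492  4:2630  5:1450  6:1426  7:738
  8:2142  9:1193  10:1453  11:1512  12:2147  13:280  14:2745  15:2634
  16:2621  17:1192  18:368  19:3155  20:655  21:819  22:1295  23:1208
  24:1883  25:2219  26:2344  27:1702  28:2312  29:1841  30:1015  31:1632
  32:2418  33:2767  34:1152  35:1334  36:2326  37:1186  38:196  39:337
  40:1210  41:884  42:2102  43:2159  44:624  45:2043  46:1524  47:2491
  48:2747  49:1635  50:2504  51:1007  52:2459  53:2886  54:338  55:2295
  56:2410
Giant step factor: 1085^(-57) ≡ 343 (mod 3169).
Scan 723·343^i mod 3169 for i = 0, 1, …:
  i=0: 723   i=1: 807   i=2: 1098   i=3: 2672
  i=4: 655
Match at i=4, j=20: x = 4·57 + 20 = 248.

248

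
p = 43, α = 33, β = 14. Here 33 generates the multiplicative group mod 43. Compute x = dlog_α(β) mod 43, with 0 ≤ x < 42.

2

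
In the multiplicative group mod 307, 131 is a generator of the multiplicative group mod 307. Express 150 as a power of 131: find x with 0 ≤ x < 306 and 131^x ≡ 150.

20

Successive powers of 131 modulo 307:
  131^0=1  131^1=131  131^2=276  131^3=237  131^4=40  131^5=21
  131^6=295  131^7=270  131^8=65  131^9=226  131^10=134  131^11=55
  131^12=144  131^13=137  131^14=141  131^15=51  131^16=234  131^17=261
  131^18=114  131^19=198  131^20=150
So 131^20 ≡ 150 (mod 307), giving x = 20.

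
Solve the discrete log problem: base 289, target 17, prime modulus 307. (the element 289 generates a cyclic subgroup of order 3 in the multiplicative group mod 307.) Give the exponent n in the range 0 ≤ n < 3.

2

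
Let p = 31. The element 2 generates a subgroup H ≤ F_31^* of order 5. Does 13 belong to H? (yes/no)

13 ∈ ⟨2⟩ iff 13^5 ≡ 1 (mod 31), since |⟨2⟩| = 5.
13^5 mod 31 = 6.
Since 6 ≠ 1, 13 does not lie in the subgroup.

no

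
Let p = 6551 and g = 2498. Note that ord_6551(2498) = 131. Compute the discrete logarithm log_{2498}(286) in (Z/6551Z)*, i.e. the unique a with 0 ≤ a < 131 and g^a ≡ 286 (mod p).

45

Baby-step giant-step with m = ceil(sqrt(131)) = 12.
Baby table (2498^j mod 6551 for j=0..11):
  0:1  1:2498  2:3452  3:1980  4:35  5:2267  6:2902  7:3790
  8:1225  9:733  10:3305  11:1630
Giant step factor: 2498^(-12) ≡ 6272 (mod 6551).
Scan 286·6272^i mod 6551 for i = 0, 1, …:
  i=0: 286   i=1: 5369   i=2: 2228   i=3: 733
Match at i=3, j=9: a = 3·12 + 9 = 45.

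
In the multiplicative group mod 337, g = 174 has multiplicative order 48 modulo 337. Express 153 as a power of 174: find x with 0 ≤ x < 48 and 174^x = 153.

23

Baby-step giant-step with m = ceil(sqrt(48)) = 7.
Baby table (174^j mod 337 for j=0..6):
  0:1  1:174  2:283  3:40  4:220  5:199  6:252
Giant step factor: 174^(-7) ≡ 204 (mod 337).
Scan 153·204^i mod 337 for i = 0, 1, …:
  i=0: 153   i=1: 208   i=2: 307   i=3: 283
Match at i=3, j=2: x = 3·7 + 2 = 23.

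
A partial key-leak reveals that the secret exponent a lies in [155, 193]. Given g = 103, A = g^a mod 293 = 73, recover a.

188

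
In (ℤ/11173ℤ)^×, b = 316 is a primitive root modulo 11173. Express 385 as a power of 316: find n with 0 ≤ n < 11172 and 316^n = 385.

7030

Baby-step giant-step with m = ceil(sqrt(11172)) = 106.
Baby table (316^j mod 11173 for j=0..105):
  0:1  1:316  2:10472  3:1944  4:10962  5:362  6:2662  7:3217
  8:11002  9:1829  10:8141  11:2766  12:2562  13:5136  14:2891  15:8543
  16:6895  17:85  18:4514  19:7453  20:8818  21:4411  22:8424  23:2810
  24:5293  25:7811  26:10216  27:10432  28:477  29:5483  30:813  31:11102
  32:11083  33:5079  34:7225  35:3808  36:7817  37:939  38:6226  39:968
  40:4217  41:2985  42:4728  43:8039  44:4053  45:7026  46:7962  47:2067
  48:5138  49:3523  50:7141  51:10783  52:10836  53:5238  54:1604  55:4079
  56:4069  57:909  58:7919  59:10825  60:1762  61:9315  62:5041  63:6390
  64:8100  65:983  66:8957  67:3643  68:369  69:4874  70:9483  71:2264
  72:352  73:10675  74:10227  75:2735  76:3939  77:4521  78:9665  79:3911
  80:6846  81:6947  82:5344  83:1581  84:7984  85:9019  86:889  87:1599
  88:2499  89:7574  90:2362  91:8974  92:9015  93:10798  94:4403  95:5896
  96:8418  97:914  98:9499  99:7320  100:309  101:8260  102:6851  103:8527
  104:1839  105:128
Giant step factor: 316^(-106) ≡ 129 (mod 11173).
Scan 385·129^i mod 11173 for i = 0, 1, …:
  i=0: 385   i=1: 4973   i=2: 4656   i=3: 8455
  i=4: 6914   i=5: 9239   i=6: 7493   i=7: 5719
  i=8: 333   i=9: 9438     …   i=65: 6985
  i=66: 7225
Match at i=66, j=34: n = 66·106 + 34 = 7030.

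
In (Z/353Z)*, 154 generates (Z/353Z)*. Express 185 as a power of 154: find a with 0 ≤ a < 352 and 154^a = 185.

192

Baby-step giant-step with m = ceil(sqrt(352)) = 19.
Baby table (154^j mod 353 for j=0..18):
  0:1  1:154  2:65  3:126  4:342  5:71  6:344  7:26
  8:121  9:278  10:99  11:67  12:81  13:119  14:323  15:322
  16:168  17:103  18:330
Giant step factor: 154^(-19) ≡ 147 (mod 353).
Scan 185·147^i mod 353 for i = 0, 1, …:
  i=0: 185   i=1: 14   i=2: 293   i=3: 5
  i=4: 29   i=5: 27   i=6: 86   i=7: 287
  i=8: 182   i=9: 279   i=10: 65
Match at i=10, j=2: a = 10·19 + 2 = 192.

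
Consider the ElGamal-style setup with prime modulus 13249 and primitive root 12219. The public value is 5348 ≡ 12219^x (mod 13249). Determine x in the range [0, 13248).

9234

Baby-step giant-step with m = ceil(sqrt(13248)) = 116.
Baby table (12219^j mod 13249 for j=0..115):
  0:1  1:12219  2:980  3:10773  4:6472  5:11336  6:9538  7:6618
  8:6695  9:6879  10:2845  11:10928  12:5810  13:4248  14:9979  15:2854
  16:1658  17:1381  18:8462  19:1982  20:12135  21:8006  22:7947  23:2472
  24:10897  25:11242  26:366  27:7241  28:957  29:7965  30:10430  31:2039
  32:6421  33:10870  34:12554  35:404  36:7848  37:11699  38:6620  39:4635
  40:8839  41:11142  42:10623  43:1984  44:10075  45:9966  46:2995  47:2167
  48:7071  49:3820  50:353  51:7382  52:1466  53:406  54:5788  55:410
  56:1668  57:4330  58:5013  59:3720  60:10610  61:2125  62:10584  63:2407
  64:11602  65:538  66:2318  67:10529  68:6061  69:10698  70:4228  71:4081
  72:9752  73:11431  74:4431  75:6975  76:9957  77:12265  78:6596  79:2857
  80:11817  81:4321  82:1034  83:8149  84:6396  85:10122  86:1303  87:9308
  88:5036  89:6528  90:6652  91:11422  92:452  93:11404  94:5743  95:7013
  96:10564  97:9758  98:5251  99:10311  100:5368  101:9042  102:787  103:10828
  104:2818  105:12240  106:5848  107:4855  108:7472  109:1509  110:9112  111:8181
  112:13183  113:1735  114:1565  115:4428
Giant step factor: 12219^(-116) ≡ 10124 (mod 13249).
Scan 5348·10124^i mod 13249 for i = 0, 1, …:
  i=0: 5348   i=1: 7738   i=2: 11424   i=3: 6055
  i=4: 10946   i=5: 2668   i=6: 9370   i=7: 12289
  i=8: 5726   i=9: 5649     …   i=78: 12281
  i=79: 4228
Match at i=79, j=70: x = 79·116 + 70 = 9234.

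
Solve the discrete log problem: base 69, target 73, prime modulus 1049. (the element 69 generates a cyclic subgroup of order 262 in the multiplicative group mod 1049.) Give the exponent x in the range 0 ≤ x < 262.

233

Baby-step giant-step with m = ceil(sqrt(262)) = 17.
Baby table (69^j mod 1049 for j=0..16):
  0:1  1:69  2:565  3:172  4:329  5:672  6:212  7:991
  8:194  9:798  10:514  11:849  12:886  13:292  14:217  15:287
  16:921
Giant step factor: 69^(-17) ≡ 689 (mod 1049).
Scan 73·689^i mod 1049 for i = 0, 1, …:
  i=0: 73   i=1: 994   i=2: 918   i=3: 1004
  i=4: 465   i=5: 440   i=6: 1048   i=7: 360
  i=8: 476   i=9: 676   i=10: 8   i=11: 267
  i=12: 388   i=13: 886
Match at i=13, j=12: x = 13·17 + 12 = 233.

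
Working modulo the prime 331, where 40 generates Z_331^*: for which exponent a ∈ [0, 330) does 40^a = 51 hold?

235

Baby-step giant-step with m = ceil(sqrt(330)) = 19.
Baby table (40^j mod 331 for j=0..18):
  0:1  1:40  2:276  3:117  4:46  5:185  6:118  7:86
  8:130  9:235  10:132  11:315  12:22  13:218  14:114  15:257
  16:19  17:98  18:279
Giant step factor: 40^(-19) ≡ 250 (mod 331).
Scan 51·250^i mod 331 for i = 0, 1, …:
  i=0: 51   i=1: 172   i=2: 301   i=3: 113
  i=4: 115   i=5: 284   i=6: 166   i=7: 125
  i=8: 136   i=9: 238   i=10: 251   i=11: 191
  i=12: 86
Match at i=12, j=7: a = 12·19 + 7 = 235.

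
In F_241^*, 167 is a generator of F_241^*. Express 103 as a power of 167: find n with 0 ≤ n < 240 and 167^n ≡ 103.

Baby-step giant-step with m = ceil(sqrt(240)) = 16.
Baby table (167^j mod 241 for j=0..15):
  0:1  1:167  2:174  3:138  4:151  5:153  6:5  7:112
  8:147  9:208  10:32  11:42  12:25  13:78  14:12  15:76
Giant step factor: 167^(-16) ≡ 119 (mod 241).
Scan 103·119^i mod 241 for i = 0, 1, …:
  i=0: 103   i=1: 207   i=2: 51   i=3: 44
  i=4: 175   i=5: 99   i=6: 213   i=7: 42
Match at i=7, j=11: n = 7·16 + 11 = 123.

123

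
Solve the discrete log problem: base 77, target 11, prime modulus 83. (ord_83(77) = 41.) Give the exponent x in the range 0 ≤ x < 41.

Successive powers of 77 modulo 83:
  77^0=1  77^1=77  77^2=36  77^3=33  77^4=51  77^5=26
  77^6=10  77^7=23  77^8=28  77^9=81  77^10=12  77^11=11
So 77^11 ≡ 11 (mod 83), giving x = 11.

11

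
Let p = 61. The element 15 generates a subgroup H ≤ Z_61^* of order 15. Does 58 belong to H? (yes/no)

yes

⟨15⟩ has order 15; its elements mod 61 are {1, 9, 12, 13, 15, 16, 20, 22, 25, 34, 42, 47, 56, 57, 58}.
58 is in this set.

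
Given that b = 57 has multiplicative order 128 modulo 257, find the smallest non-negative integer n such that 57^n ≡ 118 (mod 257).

109

Baby-step giant-step with m = ceil(sqrt(128)) = 12.
Baby table (57^j mod 257 for j=0..11):
  0:1  1:57  2:165  3:153  4:240  5:59  6:22  7:226
  8:32  9:25  10:140  11:13
Giant step factor: 57^(-12) ≡ 197 (mod 257).
Scan 118·197^i mod 257 for i = 0, 1, …:
  i=0: 118   i=1: 116   i=2: 236   i=3: 232
  i=4: 215   i=5: 207   i=6: 173   i=7: 157
  i=8: 89   i=9: 57
Match at i=9, j=1: n = 9·12 + 1 = 109.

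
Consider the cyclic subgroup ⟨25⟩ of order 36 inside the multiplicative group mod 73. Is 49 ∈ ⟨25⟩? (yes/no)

49 ∈ ⟨25⟩ iff 49^36 ≡ 1 (mod 73), since |⟨25⟩| = 36.
49^36 mod 73 = 1.
Since 1 = 1, 49 lies in the subgroup.

yes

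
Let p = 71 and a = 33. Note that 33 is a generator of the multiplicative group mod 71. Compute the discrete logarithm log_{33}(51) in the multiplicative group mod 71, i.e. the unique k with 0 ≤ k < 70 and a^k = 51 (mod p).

Baby-step giant-step with m = ceil(sqrt(70)) = 9.
Baby table (33^j mod 71 for j=0..8):
  0:1  1:33  2:24  3:11  4:8  5:51  6:50  7:17
  8:64
Giant step factor: 33^(-9) ≡ 67 (mod 71).
Scan 51·67^i mod 71 for i = 0, 1, …:
  i=0: 51
Match at i=0, j=5: k = 0·9 + 5 = 5.

5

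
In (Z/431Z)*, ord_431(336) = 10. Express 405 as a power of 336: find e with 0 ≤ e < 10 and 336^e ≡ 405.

Successive powers of 336 modulo 431:
  336^0=1  336^1=336  336^2=405
So 336^2 ≡ 405 (mod 431), giving e = 2.

2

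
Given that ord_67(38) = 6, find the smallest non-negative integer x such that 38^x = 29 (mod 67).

4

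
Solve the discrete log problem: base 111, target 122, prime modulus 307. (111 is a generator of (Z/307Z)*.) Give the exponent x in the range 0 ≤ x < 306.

44

Baby-step giant-step with m = ceil(sqrt(306)) = 18.
Baby table (111^j mod 307 for j=0..17):
  0:1  1:111  2:41  3:253  4:146  5:242  6:153  7:98
  8:133  9:27  10:234  11:186  12:77  13:258  14:87  15:140
  16:190  17:214
Giant step factor: 111^(-18) ≡ 299 (mod 307).
Scan 122·299^i mod 307 for i = 0, 1, …:
  i=0: 122   i=1: 252   i=2: 133
Match at i=2, j=8: x = 2·18 + 8 = 44.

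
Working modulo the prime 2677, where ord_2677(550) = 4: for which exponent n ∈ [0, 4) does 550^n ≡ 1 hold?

Successive powers of 550 modulo 2677:
  550^0=1
So 550^0 ≡ 1 (mod 2677), giving n = 0.

0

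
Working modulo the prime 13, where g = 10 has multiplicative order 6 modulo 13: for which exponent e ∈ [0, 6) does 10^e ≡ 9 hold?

Successive powers of 10 modulo 13:
  10^0=1  10^1=10  10^2=9
So 10^2 ≡ 9 (mod 13), giving e = 2.

2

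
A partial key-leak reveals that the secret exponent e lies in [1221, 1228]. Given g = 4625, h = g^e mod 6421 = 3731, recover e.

1222

Compute 4625^1221 mod 6421 = 5400, then multiply by 4625 repeatedly:
  4625^1221=5400  4625^1222=3731
Found 3731 at exponent 1222.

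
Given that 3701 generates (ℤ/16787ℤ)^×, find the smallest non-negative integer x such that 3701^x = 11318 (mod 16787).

Baby-step giant-step with m = ceil(sqrt(16786)) = 130.
Baby table (3701^j mod 16787 for j=0..129):
  0:1  1:3701  2:15996  3:10234  4:4562  5:13027  6:663  7:2861
  8:12751  9:3194  10:2946  11:8383  12:3107  13:16699  14:10052  15:2460
  16:5906  17:1432  18:11927  19:8804  20:37  21:2641  22:4307  23:9344
  24:924  25:11963  26:7744  27:5135  28:1751  29:669  30:8280  31:8005
  32:14237  33:13531  34:2610  35:7085  36:291  37:2623  38:4837  39:6795
  40:1369  41:13782  42:8276  43:9988  44:614  45:6169  46:1149  47:5338
  48:14426  49:7966  50:4194  51:10806  52:6372  53:13824  54:12635  55:10340
  56:10767  57:13116  58:11099  59:16397  60:292  61:6324  62:4046  63:242
  64:5931  65:10022  66:8939  67:12849  68:13365  69:9363  70:4095  71:13721
  72:746  73:7878  74:14246  75:13266  76:12278  77:15256  78:7775  79:2357
  80:10804  81:15757  82:15406  83:8954  84:1216  85:1500  86:11790  87:5377
  88:7682  89:10691  90:432  91:4067  92:10815  93:6107  94:6705  95:4019
  96:1037  97:10501  98:2296  99:3274  100:13647  101:12251  102:16051  103:12345
  104:11418  105:5139  106:16555  107:14292  108:15642  109:9466  110:15984  111:16183
  112:14054  113:7728  114:13067  115:14407  116:4795  117:2436  118:1017  119:3629
  120:1329  121:38  122:6342  123:3516  124:2791  125:5486  126:8203  127:8407
  128:7996  129:14502
Giant step factor: 3701^(-130) ≡ 591 (mod 16787).
Scan 11318·591^i mod 16787 for i = 0, 1, …:
  i=0: 11318   i=1: 7712   i=2: 8515   i=3: 13052
  i=4: 8499   i=5: 3596   i=6: 10074   i=7: 11136
  i=8: 872   i=9: 11742     …   i=37: 557
  i=38: 10234
Match at i=38, j=3: x = 38·130 + 3 = 4943.

4943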